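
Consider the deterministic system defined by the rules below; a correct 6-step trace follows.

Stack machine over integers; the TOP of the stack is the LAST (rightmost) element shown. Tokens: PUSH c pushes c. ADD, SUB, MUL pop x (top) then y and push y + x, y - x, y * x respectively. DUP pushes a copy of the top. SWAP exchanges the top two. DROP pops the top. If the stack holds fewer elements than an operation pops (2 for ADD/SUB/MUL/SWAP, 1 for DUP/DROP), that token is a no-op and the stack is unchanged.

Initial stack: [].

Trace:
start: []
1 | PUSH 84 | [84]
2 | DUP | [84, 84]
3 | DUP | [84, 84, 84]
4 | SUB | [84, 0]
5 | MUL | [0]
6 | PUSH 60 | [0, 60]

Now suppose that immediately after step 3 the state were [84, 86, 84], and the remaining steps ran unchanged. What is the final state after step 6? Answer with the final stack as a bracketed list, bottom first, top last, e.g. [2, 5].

state after step 3 := [84, 86, 84]
4 | SUB | [84, 2]
5 | MUL | [168]
6 | PUSH 60 | [168, 60]

[168, 60]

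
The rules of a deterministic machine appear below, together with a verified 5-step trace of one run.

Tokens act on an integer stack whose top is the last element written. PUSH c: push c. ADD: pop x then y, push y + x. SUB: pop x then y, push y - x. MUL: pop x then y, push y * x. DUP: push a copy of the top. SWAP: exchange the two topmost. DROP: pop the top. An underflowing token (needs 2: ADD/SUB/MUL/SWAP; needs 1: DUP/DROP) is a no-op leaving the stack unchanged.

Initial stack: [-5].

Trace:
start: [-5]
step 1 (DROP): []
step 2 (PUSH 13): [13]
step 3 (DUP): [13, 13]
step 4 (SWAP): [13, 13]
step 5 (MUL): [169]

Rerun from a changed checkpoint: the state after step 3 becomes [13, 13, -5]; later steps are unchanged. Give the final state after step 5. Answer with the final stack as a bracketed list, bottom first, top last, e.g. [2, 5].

[13, -65]

state after step 3 := [13, 13, -5]
step 4 (SWAP): [13, -5, 13]
step 5 (MUL): [13, -65]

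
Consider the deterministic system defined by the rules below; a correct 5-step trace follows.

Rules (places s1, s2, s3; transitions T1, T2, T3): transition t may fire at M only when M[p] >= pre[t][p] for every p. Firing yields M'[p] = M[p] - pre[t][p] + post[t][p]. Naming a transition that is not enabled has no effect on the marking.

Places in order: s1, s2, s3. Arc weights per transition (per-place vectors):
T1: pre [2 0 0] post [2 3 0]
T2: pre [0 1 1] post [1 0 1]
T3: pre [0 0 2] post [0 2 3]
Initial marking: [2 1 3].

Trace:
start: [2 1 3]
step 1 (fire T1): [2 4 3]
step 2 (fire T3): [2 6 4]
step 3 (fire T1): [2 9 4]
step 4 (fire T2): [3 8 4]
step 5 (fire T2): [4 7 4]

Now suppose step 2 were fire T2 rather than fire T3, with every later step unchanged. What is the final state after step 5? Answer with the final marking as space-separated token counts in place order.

5 4 3

(re-executing from step 2 with the substitution; state before step 2: [2 4 3])
step 2 (fire T2): [3 3 3]
step 3 (fire T1): [3 6 3]
step 4 (fire T2): [4 5 3]
step 5 (fire T2): [5 4 3]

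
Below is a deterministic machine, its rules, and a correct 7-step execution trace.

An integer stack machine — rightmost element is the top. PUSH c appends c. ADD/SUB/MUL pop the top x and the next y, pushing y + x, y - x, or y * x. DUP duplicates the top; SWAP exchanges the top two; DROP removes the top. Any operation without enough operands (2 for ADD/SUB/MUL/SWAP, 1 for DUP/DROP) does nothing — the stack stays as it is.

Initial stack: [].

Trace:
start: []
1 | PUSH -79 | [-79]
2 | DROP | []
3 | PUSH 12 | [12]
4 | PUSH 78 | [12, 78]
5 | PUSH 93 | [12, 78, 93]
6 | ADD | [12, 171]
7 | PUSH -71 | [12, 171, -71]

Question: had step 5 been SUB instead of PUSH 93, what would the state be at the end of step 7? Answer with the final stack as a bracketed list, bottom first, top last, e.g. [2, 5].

[-66, -71]

(re-executing from step 5 with the substitution; state before step 5: [12, 78])
5 | SUB | [-66]
6 | ADD | [-66]
7 | PUSH -71 | [-66, -71]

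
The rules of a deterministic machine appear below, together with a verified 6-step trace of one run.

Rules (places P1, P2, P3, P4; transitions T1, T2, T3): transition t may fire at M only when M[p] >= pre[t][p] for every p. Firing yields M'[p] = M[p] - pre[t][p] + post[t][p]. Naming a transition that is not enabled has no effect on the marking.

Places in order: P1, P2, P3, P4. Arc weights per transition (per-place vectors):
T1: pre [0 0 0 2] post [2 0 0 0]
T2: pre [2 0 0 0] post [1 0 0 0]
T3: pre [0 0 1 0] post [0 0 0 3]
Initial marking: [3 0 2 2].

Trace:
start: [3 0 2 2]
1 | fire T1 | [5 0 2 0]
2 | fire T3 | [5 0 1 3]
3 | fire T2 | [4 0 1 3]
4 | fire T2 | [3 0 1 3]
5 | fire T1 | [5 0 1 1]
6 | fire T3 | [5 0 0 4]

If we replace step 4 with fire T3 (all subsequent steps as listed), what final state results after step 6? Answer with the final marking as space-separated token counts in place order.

(re-executing from step 4 with the substitution; state before step 4: [4 0 1 3])
4 | fire T3 | [4 0 0 6]
5 | fire T1 | [6 0 0 4]
6 | fire T3 | [6 0 0 4]

6 0 0 4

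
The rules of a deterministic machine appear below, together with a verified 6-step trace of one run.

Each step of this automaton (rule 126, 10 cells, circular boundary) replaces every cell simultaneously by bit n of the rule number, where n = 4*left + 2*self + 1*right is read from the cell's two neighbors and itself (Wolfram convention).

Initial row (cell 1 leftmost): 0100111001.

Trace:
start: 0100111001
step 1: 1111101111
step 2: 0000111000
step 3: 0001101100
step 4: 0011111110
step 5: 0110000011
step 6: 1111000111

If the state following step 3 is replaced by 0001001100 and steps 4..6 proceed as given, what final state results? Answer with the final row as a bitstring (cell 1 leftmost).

state after step 3 := 0001001100
step 4: 0011111110
step 5: 0110000011
step 6: 1111000111

1111000111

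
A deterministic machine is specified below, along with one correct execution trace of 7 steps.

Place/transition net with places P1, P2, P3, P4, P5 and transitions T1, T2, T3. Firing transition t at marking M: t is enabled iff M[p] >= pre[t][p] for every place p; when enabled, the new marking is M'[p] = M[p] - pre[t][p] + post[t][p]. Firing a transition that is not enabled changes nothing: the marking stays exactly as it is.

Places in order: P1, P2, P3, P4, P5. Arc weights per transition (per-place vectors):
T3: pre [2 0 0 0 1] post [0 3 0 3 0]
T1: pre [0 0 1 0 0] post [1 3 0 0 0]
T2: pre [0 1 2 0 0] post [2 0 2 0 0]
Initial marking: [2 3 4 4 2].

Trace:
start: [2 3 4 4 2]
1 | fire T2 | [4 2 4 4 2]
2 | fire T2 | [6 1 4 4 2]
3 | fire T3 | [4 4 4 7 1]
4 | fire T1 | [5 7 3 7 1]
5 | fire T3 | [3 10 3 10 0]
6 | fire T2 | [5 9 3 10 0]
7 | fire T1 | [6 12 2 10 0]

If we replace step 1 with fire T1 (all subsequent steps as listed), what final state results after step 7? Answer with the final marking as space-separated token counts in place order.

(re-executing from step 1 with the substitution; state before step 1: [2 3 4 4 2])
1 | fire T1 | [3 6 3 4 2]
2 | fire T2 | [5 5 3 4 2]
3 | fire T3 | [3 8 3 7 1]
4 | fire T1 | [4 11 2 7 1]
5 | fire T3 | [2 14 2 10 0]
6 | fire T2 | [4 13 2 10 0]
7 | fire T1 | [5 16 1 10 0]

5 16 1 10 0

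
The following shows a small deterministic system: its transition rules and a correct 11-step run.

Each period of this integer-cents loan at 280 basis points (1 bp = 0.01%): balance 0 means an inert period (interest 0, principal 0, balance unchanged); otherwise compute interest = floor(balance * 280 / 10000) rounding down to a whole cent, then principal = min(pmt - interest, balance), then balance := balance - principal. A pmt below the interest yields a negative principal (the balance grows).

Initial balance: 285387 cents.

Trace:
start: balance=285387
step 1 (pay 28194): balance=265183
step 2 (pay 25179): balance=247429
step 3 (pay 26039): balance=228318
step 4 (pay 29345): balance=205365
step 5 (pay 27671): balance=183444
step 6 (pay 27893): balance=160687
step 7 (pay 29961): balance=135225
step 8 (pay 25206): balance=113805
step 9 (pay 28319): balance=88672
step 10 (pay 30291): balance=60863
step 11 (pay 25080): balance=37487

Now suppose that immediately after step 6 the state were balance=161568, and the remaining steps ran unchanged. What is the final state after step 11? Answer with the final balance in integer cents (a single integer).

38497

state after step 6 := balance=161568
step 7 (pay 29961): balance=136130
step 8 (pay 25206): balance=114735
step 9 (pay 28319): balance=89628
step 10 (pay 30291): balance=61846
step 11 (pay 25080): balance=38497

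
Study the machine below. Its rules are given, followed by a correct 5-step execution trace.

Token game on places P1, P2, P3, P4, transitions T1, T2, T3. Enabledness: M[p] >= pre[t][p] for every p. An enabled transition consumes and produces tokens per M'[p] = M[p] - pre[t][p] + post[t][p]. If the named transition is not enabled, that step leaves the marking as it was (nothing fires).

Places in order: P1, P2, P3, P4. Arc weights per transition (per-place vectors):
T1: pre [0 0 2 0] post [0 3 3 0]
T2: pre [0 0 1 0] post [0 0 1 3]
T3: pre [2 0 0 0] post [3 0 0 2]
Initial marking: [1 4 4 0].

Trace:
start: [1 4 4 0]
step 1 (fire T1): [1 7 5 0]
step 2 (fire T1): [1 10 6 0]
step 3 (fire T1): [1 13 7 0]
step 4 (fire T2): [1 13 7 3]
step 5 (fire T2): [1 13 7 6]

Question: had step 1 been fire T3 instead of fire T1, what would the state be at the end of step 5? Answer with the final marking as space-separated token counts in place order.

(re-executing from step 1 with the substitution; state before step 1: [1 4 4 0])
step 1 (fire T3): [1 4 4 0]
step 2 (fire T1): [1 7 5 0]
step 3 (fire T1): [1 10 6 0]
step 4 (fire T2): [1 10 6 3]
step 5 (fire T2): [1 10 6 6]

1 10 6 6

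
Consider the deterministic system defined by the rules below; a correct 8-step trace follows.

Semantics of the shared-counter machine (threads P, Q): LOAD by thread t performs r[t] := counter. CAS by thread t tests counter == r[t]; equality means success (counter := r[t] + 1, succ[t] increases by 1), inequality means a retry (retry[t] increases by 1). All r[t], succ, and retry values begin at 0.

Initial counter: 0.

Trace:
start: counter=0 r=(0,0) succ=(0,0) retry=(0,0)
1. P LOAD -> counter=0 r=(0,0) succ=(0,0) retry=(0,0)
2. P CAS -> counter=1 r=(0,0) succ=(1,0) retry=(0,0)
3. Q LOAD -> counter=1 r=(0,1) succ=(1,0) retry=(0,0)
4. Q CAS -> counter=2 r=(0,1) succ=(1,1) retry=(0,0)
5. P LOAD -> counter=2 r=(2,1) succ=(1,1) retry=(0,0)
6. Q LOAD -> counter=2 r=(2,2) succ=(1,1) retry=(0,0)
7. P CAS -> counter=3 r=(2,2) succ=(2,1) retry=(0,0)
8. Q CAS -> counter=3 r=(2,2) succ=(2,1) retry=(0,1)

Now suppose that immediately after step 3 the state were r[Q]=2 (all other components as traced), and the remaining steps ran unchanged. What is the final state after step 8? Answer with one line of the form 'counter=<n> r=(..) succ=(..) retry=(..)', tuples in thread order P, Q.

state after step 3 := counter=1 r=(0,2) succ=(1,0) retry=(0,0)
4. Q CAS -> counter=1 r=(0,2) succ=(1,0) retry=(0,1)
5. P LOAD -> counter=1 r=(1,2) succ=(1,0) retry=(0,1)
6. Q LOAD -> counter=1 r=(1,1) succ=(1,0) retry=(0,1)
7. P CAS -> counter=2 r=(1,1) succ=(2,0) retry=(0,1)
8. Q CAS -> counter=2 r=(1,1) succ=(2,0) retry=(0,2)

counter=2 r=(1,1) succ=(2,0) retry=(0,2)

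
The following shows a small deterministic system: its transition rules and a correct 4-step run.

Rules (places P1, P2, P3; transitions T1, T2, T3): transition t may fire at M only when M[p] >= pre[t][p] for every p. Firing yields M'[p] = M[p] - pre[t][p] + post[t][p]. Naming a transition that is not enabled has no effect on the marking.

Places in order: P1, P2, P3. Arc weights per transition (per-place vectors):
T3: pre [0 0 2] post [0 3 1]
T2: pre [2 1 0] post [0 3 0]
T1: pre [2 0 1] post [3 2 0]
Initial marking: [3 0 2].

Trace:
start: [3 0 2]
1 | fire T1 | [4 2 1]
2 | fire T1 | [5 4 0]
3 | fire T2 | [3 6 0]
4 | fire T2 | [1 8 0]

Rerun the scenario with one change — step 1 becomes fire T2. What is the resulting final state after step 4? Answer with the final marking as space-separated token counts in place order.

(re-executing from step 1 with the substitution; state before step 1: [3 0 2])
1 | fire T2 | [3 0 2]
2 | fire T1 | [4 2 1]
3 | fire T2 | [2 4 1]
4 | fire T2 | [0 6 1]

0 6 1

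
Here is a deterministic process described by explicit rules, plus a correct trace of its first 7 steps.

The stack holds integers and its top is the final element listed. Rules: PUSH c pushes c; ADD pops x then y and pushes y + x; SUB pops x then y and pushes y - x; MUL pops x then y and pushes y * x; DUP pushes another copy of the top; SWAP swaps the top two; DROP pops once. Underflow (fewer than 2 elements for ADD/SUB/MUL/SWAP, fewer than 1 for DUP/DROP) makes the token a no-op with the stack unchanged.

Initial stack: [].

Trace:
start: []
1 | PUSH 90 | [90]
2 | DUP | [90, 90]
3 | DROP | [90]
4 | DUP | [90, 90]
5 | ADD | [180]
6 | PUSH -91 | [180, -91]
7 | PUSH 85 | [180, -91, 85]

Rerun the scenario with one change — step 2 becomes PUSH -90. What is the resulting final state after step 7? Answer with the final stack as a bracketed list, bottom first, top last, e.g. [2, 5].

(re-executing from step 2 with the substitution; state before step 2: [90])
2 | PUSH -90 | [90, -90]
3 | DROP | [90]
4 | DUP | [90, 90]
5 | ADD | [180]
6 | PUSH -91 | [180, -91]
7 | PUSH 85 | [180, -91, 85]

[180, -91, 85]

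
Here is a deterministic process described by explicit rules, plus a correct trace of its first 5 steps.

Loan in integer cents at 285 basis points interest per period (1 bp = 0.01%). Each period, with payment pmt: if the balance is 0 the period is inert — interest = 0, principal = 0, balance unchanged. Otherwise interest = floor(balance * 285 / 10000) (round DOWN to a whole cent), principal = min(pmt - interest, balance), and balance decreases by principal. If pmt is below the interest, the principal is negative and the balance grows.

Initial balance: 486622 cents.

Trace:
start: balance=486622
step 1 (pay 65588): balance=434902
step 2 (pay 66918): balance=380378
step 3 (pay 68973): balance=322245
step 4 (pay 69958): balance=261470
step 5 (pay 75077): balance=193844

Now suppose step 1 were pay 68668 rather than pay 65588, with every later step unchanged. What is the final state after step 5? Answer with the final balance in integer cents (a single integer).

(re-executing from step 1 with the substitution; state before step 1: balance=486622)
step 1 (pay 68668): balance=431822
step 2 (pay 66918): balance=377210
step 3 (pay 68973): balance=318987
step 4 (pay 69958): balance=258120
step 5 (pay 75077): balance=190399

190399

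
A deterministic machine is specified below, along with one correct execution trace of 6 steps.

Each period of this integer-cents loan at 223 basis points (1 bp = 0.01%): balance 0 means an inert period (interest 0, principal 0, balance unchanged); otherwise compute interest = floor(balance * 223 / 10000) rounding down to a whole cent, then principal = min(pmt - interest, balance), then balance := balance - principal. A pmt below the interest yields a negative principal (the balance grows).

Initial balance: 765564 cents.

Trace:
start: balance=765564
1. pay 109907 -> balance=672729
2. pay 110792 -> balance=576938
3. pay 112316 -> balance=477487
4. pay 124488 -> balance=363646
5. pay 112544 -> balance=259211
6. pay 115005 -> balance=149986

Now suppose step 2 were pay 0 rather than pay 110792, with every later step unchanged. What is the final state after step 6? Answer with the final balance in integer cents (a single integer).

(re-executing from step 2 with the substitution; state before step 2: balance=672729)
2. pay 0 -> balance=687730
3. pay 112316 -> balance=590750
4. pay 124488 -> balance=479435
5. pay 112544 -> balance=377582
6. pay 115005 -> balance=270997

270997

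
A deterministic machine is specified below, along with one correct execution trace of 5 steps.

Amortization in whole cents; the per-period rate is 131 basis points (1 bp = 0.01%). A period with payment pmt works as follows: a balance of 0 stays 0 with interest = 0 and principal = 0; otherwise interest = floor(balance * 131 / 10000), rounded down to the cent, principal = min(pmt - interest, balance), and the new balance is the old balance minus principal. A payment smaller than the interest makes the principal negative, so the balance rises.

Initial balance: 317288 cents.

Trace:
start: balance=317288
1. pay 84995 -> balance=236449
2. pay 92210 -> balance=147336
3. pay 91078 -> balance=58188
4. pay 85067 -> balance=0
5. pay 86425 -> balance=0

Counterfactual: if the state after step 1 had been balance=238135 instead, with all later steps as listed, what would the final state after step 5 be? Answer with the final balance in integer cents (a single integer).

0

state after step 1 := balance=238135
2. pay 92210 -> balance=149044
3. pay 91078 -> balance=59918
4. pay 85067 -> balance=0
5. pay 86425 -> balance=0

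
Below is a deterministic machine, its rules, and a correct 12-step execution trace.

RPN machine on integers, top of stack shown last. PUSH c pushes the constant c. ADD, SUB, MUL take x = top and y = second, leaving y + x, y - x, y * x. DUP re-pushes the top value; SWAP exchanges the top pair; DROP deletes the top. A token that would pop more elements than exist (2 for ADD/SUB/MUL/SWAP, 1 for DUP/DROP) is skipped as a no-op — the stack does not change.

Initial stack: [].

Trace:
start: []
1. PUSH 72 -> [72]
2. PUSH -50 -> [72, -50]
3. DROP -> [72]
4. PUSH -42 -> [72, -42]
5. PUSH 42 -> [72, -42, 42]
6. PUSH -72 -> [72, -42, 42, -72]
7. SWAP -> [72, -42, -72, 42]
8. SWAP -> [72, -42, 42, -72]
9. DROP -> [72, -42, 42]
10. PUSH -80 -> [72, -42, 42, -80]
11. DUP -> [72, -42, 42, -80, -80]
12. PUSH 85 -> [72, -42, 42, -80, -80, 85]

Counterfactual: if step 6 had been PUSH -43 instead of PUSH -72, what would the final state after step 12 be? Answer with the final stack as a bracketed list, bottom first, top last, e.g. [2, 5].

[72, -42, 42, -80, -80, 85]

(re-executing from step 6 with the substitution; state before step 6: [72, -42, 42])
6. PUSH -43 -> [72, -42, 42, -43]
7. SWAP -> [72, -42, -43, 42]
8. SWAP -> [72, -42, 42, -43]
9. DROP -> [72, -42, 42]
10. PUSH -80 -> [72, -42, 42, -80]
11. DUP -> [72, -42, 42, -80, -80]
12. PUSH 85 -> [72, -42, 42, -80, -80, 85]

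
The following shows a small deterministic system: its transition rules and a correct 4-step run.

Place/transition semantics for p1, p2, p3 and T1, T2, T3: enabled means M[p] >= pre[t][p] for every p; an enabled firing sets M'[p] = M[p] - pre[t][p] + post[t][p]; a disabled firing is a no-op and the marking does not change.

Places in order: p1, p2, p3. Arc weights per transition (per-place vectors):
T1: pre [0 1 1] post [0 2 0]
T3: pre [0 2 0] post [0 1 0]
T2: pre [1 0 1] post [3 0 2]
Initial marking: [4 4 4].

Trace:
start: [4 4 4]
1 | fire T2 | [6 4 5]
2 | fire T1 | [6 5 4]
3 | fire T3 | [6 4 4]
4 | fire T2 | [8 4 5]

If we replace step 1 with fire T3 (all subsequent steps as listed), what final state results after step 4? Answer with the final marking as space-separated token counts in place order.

(re-executing from step 1 with the substitution; state before step 1: [4 4 4])
1 | fire T3 | [4 3 4]
2 | fire T1 | [4 4 3]
3 | fire T3 | [4 3 3]
4 | fire T2 | [6 3 4]

6 3 4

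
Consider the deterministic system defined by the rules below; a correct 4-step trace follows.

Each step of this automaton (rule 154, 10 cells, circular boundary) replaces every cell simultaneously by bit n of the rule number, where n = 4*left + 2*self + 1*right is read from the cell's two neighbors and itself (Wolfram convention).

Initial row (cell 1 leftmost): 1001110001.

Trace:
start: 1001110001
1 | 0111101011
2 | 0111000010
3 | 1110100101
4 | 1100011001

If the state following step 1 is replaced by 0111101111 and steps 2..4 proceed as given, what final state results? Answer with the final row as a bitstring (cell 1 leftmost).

1100111001

state after step 1 := 0111101111
2 | 0111001110
3 | 1110111101
4 | 1100111001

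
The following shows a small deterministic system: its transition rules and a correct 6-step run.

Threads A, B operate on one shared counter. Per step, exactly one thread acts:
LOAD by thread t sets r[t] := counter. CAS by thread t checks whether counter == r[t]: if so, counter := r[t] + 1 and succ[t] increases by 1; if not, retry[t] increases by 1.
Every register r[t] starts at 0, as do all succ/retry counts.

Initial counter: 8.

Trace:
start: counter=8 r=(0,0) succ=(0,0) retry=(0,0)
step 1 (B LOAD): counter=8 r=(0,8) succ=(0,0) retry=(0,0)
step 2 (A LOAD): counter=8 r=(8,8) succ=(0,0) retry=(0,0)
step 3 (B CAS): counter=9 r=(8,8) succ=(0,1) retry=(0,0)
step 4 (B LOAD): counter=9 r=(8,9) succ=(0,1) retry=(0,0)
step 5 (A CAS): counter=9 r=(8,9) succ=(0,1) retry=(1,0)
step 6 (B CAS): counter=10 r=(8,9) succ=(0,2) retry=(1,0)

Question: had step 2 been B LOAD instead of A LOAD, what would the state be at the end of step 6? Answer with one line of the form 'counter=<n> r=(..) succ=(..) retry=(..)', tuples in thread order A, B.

counter=10 r=(0,9) succ=(0,2) retry=(1,0)

(re-executing from step 2 with the substitution; state before step 2: counter=8 r=(0,8) succ=(0,0) retry=(0,0))
step 2 (B LOAD): counter=8 r=(0,8) succ=(0,0) retry=(0,0)
step 3 (B CAS): counter=9 r=(0,8) succ=(0,1) retry=(0,0)
step 4 (B LOAD): counter=9 r=(0,9) succ=(0,1) retry=(0,0)
step 5 (A CAS): counter=9 r=(0,9) succ=(0,1) retry=(1,0)
step 6 (B CAS): counter=10 r=(0,9) succ=(0,2) retry=(1,0)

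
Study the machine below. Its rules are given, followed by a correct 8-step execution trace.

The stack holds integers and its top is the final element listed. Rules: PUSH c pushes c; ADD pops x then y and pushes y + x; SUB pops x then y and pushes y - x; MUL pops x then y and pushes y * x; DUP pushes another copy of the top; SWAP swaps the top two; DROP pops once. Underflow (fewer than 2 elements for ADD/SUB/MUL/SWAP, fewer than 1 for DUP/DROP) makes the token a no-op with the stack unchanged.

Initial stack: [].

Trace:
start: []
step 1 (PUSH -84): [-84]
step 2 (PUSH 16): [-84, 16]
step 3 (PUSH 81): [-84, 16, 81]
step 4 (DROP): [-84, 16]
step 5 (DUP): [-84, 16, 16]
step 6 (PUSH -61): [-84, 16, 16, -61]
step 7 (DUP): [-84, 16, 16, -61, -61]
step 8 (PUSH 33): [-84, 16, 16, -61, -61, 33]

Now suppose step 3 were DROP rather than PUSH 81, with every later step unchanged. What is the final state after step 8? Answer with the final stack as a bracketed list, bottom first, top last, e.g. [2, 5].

[-61, -61, 33]

(re-executing from step 3 with the substitution; state before step 3: [-84, 16])
step 3 (DROP): [-84]
step 4 (DROP): []
step 5 (DUP): []
step 6 (PUSH -61): [-61]
step 7 (DUP): [-61, -61]
step 8 (PUSH 33): [-61, -61, 33]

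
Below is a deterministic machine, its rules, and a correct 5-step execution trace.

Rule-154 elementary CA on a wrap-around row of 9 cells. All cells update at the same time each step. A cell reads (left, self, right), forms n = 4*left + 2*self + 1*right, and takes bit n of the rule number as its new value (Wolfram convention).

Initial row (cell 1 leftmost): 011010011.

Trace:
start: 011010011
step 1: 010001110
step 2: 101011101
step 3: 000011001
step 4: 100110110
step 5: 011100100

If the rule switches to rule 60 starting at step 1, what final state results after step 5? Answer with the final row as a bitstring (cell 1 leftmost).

011100001

(re-executing steps 1..5 under rule 60; state before step 1: 011010011)
step 1: 110111010
step 2: 101100111
step 3: 011010100
step 4: 010111110
step 5: 011100001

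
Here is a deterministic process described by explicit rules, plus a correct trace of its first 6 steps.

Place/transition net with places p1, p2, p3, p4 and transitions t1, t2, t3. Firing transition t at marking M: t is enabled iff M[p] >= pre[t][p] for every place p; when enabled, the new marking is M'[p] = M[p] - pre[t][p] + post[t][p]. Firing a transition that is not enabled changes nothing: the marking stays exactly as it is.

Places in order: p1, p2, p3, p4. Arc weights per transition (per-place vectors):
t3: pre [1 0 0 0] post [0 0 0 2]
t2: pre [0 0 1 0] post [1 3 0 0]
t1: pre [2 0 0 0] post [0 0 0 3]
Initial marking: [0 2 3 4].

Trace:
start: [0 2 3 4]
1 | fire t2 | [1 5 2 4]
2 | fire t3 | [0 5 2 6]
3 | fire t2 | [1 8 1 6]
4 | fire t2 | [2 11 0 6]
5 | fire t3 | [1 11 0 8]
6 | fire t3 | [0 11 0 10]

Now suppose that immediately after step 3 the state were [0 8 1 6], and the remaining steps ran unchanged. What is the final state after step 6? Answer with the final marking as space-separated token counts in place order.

state after step 3 := [0 8 1 6]
4 | fire t2 | [1 11 0 6]
5 | fire t3 | [0 11 0 8]
6 | fire t3 | [0 11 0 8]

0 11 0 8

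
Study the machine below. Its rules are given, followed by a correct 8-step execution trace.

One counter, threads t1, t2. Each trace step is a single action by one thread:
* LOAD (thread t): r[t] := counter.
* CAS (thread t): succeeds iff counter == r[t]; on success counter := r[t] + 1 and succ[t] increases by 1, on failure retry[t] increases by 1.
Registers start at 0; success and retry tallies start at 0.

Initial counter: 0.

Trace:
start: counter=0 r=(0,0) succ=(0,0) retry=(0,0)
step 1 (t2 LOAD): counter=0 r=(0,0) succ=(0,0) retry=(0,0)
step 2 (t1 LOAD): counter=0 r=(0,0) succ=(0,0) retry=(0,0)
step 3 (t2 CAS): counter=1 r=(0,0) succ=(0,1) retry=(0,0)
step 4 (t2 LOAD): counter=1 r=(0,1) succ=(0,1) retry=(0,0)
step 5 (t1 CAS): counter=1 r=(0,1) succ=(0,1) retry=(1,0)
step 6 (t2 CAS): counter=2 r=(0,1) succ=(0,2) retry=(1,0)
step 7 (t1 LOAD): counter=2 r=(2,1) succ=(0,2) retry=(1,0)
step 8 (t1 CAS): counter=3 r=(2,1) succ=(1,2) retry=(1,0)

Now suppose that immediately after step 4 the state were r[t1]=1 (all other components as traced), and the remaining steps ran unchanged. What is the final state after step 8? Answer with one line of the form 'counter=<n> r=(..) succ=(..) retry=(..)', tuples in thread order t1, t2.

counter=3 r=(2,1) succ=(2,1) retry=(0,1)

state after step 4 := counter=1 r=(1,1) succ=(0,1) retry=(0,0)
step 5 (t1 CAS): counter=2 r=(1,1) succ=(1,1) retry=(0,0)
step 6 (t2 CAS): counter=2 r=(1,1) succ=(1,1) retry=(0,1)
step 7 (t1 LOAD): counter=2 r=(2,1) succ=(1,1) retry=(0,1)
step 8 (t1 CAS): counter=3 r=(2,1) succ=(2,1) retry=(0,1)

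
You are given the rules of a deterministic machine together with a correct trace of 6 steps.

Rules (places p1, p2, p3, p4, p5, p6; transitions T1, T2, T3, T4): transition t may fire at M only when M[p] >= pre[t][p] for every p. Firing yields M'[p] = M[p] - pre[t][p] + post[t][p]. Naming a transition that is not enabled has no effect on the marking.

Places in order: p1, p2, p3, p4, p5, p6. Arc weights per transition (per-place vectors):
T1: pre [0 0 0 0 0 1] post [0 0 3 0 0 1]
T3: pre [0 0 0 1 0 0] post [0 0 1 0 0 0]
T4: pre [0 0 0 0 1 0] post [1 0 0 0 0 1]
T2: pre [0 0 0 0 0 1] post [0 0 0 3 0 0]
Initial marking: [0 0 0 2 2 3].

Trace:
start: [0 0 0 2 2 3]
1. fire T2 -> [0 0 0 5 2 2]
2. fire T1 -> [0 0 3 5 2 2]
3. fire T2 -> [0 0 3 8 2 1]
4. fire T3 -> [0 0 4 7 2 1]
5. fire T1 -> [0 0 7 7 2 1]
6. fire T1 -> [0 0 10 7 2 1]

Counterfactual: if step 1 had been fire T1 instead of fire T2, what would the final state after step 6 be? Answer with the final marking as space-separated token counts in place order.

(re-executing from step 1 with the substitution; state before step 1: [0 0 0 2 2 3])
1. fire T1 -> [0 0 3 2 2 3]
2. fire T1 -> [0 0 6 2 2 3]
3. fire T2 -> [0 0 6 5 2 2]
4. fire T3 -> [0 0 7 4 2 2]
5. fire T1 -> [0 0 10 4 2 2]
6. fire T1 -> [0 0 13 4 2 2]

0 0 13 4 2 2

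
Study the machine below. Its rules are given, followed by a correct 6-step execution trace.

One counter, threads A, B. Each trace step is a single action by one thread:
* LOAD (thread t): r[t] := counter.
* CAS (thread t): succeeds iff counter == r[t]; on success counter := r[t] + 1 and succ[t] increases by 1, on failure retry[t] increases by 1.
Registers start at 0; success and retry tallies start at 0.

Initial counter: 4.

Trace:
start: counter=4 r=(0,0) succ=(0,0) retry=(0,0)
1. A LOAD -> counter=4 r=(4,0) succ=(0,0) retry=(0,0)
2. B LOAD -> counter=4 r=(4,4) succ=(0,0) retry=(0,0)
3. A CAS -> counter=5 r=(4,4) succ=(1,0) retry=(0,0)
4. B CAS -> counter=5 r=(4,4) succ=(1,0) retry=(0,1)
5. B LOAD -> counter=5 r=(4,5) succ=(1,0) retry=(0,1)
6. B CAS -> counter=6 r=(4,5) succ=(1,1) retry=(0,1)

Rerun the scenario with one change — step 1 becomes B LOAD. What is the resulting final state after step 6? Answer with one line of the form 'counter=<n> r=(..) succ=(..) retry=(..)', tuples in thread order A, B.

(re-executing from step 1 with the substitution; state before step 1: counter=4 r=(0,0) succ=(0,0) retry=(0,0))
1. B LOAD -> counter=4 r=(0,4) succ=(0,0) retry=(0,0)
2. B LOAD -> counter=4 r=(0,4) succ=(0,0) retry=(0,0)
3. A CAS -> counter=4 r=(0,4) succ=(0,0) retry=(1,0)
4. B CAS -> counter=5 r=(0,4) succ=(0,1) retry=(1,0)
5. B LOAD -> counter=5 r=(0,5) succ=(0,1) retry=(1,0)
6. B CAS -> counter=6 r=(0,5) succ=(0,2) retry=(1,0)

counter=6 r=(0,5) succ=(0,2) retry=(1,0)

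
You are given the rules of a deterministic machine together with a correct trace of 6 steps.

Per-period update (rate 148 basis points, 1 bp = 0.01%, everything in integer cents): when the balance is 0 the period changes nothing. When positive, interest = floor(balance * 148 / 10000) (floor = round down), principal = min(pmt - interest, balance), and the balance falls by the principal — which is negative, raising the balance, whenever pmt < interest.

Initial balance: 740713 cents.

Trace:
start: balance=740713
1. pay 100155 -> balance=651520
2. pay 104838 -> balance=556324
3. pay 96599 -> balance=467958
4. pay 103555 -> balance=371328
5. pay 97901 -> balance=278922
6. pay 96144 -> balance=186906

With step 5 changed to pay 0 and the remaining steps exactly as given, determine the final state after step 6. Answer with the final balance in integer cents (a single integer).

286255

(re-executing from step 5 with the substitution; state before step 5: balance=371328)
5. pay 0 -> balance=376823
6. pay 96144 -> balance=286255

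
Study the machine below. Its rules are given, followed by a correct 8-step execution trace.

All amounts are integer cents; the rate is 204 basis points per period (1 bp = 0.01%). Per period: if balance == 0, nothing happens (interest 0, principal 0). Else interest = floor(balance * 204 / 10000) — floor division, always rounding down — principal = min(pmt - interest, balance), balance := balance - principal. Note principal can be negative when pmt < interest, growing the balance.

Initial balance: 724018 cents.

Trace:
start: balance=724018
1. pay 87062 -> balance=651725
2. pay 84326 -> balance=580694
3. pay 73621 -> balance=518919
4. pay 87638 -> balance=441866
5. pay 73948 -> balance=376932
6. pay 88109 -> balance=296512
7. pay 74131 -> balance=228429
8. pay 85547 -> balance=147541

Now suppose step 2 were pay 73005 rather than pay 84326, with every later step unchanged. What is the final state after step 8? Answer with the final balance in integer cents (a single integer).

160321

(re-executing from step 2 with the substitution; state before step 2: balance=651725)
2. pay 73005 -> balance=592015
3. pay 73621 -> balance=530471
4. pay 87638 -> balance=453654
5. pay 73948 -> balance=388960
6. pay 88109 -> balance=308785
7. pay 74131 -> balance=240953
8. pay 85547 -> balance=160321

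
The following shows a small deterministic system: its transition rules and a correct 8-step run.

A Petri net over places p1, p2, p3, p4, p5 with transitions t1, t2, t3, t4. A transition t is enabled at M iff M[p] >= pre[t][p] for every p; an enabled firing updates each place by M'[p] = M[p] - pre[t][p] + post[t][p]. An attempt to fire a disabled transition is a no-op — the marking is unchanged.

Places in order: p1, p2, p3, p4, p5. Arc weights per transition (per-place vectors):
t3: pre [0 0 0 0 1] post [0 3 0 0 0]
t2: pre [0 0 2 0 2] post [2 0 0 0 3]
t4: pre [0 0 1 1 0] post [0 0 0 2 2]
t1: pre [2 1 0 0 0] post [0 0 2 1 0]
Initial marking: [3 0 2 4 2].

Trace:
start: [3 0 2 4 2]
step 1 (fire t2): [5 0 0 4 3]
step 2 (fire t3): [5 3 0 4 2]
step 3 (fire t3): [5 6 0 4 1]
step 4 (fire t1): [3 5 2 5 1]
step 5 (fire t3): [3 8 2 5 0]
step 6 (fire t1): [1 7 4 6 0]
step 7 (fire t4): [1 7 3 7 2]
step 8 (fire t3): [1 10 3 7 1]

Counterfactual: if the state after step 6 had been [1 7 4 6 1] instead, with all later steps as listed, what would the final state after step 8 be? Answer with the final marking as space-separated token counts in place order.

state after step 6 := [1 7 4 6 1]
step 7 (fire t4): [1 7 3 7 3]
step 8 (fire t3): [1 10 3 7 2]

1 10 3 7 2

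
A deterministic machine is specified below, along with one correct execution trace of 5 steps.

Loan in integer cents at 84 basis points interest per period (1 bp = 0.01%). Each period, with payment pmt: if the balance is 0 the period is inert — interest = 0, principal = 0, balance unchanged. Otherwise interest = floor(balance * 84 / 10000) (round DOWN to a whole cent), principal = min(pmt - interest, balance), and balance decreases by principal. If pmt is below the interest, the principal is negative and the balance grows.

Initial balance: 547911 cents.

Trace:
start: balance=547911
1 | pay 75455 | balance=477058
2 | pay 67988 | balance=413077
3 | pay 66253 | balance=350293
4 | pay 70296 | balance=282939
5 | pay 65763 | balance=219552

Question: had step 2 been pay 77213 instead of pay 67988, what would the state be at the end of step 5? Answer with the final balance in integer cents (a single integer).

210093

(re-executing from step 2 with the substitution; state before step 2: balance=477058)
2 | pay 77213 | balance=403852
3 | pay 66253 | balance=340991
4 | pay 70296 | balance=273559
5 | pay 65763 | balance=210093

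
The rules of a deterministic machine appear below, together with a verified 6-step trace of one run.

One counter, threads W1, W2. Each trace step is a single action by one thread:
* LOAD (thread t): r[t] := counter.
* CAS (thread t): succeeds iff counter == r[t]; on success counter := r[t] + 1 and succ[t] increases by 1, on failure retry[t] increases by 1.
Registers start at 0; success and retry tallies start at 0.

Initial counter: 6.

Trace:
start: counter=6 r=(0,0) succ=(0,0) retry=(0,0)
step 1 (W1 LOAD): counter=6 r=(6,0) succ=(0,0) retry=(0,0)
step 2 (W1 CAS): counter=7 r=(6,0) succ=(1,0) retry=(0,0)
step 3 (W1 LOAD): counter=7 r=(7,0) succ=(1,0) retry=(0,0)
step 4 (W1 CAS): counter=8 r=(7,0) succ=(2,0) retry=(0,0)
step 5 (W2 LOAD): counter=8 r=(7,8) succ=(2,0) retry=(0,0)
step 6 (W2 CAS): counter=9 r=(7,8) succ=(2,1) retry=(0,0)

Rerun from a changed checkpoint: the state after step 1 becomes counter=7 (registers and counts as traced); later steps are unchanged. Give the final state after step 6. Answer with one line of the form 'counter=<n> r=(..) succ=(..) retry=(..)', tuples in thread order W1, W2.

counter=9 r=(7,8) succ=(1,1) retry=(1,0)

state after step 1 := counter=7 r=(6,0) succ=(0,0) retry=(0,0)
step 2 (W1 CAS): counter=7 r=(6,0) succ=(0,0) retry=(1,0)
step 3 (W1 LOAD): counter=7 r=(7,0) succ=(0,0) retry=(1,0)
step 4 (W1 CAS): counter=8 r=(7,0) succ=(1,0) retry=(1,0)
step 5 (W2 LOAD): counter=8 r=(7,8) succ=(1,0) retry=(1,0)
step 6 (W2 CAS): counter=9 r=(7,8) succ=(1,1) retry=(1,0)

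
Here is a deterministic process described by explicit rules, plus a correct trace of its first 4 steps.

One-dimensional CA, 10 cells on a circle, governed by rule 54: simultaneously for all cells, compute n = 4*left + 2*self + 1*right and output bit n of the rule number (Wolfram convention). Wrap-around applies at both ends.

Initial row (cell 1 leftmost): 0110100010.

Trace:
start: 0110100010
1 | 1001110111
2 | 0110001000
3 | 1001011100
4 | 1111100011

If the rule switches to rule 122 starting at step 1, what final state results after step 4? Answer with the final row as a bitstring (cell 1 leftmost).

(re-executing steps 1..4 under rule 122; state before step 1: 0110100010)
1 | 1111010101
2 | 0001101011
3 | 1011110111
4 | 1110011100

1110011100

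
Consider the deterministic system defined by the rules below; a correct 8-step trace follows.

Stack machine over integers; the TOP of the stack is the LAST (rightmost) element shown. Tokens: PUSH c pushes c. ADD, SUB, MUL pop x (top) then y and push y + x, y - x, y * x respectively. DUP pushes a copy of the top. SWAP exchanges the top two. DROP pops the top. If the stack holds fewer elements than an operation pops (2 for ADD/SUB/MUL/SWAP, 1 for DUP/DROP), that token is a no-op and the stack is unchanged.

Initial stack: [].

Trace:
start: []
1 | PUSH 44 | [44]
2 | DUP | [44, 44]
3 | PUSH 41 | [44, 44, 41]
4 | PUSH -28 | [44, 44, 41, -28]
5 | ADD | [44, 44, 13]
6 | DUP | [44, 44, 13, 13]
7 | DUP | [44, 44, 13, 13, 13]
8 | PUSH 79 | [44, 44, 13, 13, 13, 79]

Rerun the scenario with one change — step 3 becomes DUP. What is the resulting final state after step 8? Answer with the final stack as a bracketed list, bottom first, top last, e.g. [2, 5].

[44, 44, 16, 16, 16, 79]

(re-executing from step 3 with the substitution; state before step 3: [44, 44])
3 | DUP | [44, 44, 44]
4 | PUSH -28 | [44, 44, 44, -28]
5 | ADD | [44, 44, 16]
6 | DUP | [44, 44, 16, 16]
7 | DUP | [44, 44, 16, 16, 16]
8 | PUSH 79 | [44, 44, 16, 16, 16, 79]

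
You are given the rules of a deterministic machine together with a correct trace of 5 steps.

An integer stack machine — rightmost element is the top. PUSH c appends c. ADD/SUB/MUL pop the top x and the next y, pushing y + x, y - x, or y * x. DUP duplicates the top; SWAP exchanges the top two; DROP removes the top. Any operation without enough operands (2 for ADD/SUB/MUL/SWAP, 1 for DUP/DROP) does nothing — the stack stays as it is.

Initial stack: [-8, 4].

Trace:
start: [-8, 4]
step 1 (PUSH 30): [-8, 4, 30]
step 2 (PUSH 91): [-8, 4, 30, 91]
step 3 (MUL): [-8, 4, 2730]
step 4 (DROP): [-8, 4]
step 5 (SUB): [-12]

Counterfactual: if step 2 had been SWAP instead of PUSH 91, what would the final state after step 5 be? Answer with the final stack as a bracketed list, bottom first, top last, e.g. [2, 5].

[-8]

(re-executing from step 2 with the substitution; state before step 2: [-8, 4, 30])
step 2 (SWAP): [-8, 30, 4]
step 3 (MUL): [-8, 120]
step 4 (DROP): [-8]
step 5 (SUB): [-8]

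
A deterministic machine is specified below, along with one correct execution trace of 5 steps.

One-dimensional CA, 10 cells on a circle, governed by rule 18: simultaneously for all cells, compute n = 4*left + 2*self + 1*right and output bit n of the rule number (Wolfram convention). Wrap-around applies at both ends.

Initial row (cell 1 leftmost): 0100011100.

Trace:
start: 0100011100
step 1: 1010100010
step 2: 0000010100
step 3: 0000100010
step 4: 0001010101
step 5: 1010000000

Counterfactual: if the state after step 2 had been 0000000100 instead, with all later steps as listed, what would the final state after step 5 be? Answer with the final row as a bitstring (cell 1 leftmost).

state after step 2 := 0000000100
step 3: 0000001010
step 4: 0000010001
step 5: 1000101010

1000101010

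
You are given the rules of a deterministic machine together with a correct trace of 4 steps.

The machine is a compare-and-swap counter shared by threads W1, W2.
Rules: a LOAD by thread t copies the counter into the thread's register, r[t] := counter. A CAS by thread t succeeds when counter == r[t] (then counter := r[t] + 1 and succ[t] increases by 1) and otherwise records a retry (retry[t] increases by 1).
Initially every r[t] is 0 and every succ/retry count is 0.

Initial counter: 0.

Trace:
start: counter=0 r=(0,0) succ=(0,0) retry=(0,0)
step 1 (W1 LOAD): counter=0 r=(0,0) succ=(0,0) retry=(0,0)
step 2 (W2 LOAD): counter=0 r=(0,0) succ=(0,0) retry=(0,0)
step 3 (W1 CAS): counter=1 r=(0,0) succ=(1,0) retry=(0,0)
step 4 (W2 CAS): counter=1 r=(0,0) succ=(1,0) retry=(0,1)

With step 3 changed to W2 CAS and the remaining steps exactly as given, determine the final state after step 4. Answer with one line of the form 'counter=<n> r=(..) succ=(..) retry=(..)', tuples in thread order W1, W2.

counter=1 r=(0,0) succ=(0,1) retry=(0,1)

(re-executing from step 3 with the substitution; state before step 3: counter=0 r=(0,0) succ=(0,0) retry=(0,0))
step 3 (W2 CAS): counter=1 r=(0,0) succ=(0,1) retry=(0,0)
step 4 (W2 CAS): counter=1 r=(0,0) succ=(0,1) retry=(0,1)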